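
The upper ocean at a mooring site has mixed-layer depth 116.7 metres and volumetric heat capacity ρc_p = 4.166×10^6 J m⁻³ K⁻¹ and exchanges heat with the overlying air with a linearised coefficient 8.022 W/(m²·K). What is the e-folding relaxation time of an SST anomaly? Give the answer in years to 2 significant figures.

1.9 years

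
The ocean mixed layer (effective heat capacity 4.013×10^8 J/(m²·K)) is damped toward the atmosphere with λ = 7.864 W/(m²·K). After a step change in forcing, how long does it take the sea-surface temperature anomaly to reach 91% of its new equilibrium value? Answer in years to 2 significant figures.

3.9 years

Areal heat capacity C = 4.013×10^8 J/(m²·K) (given).
τ = C / λ = 4.01×10^8 / 7.864 = 5.10×10^7 s.
Fraction reached: 1 − e^(−t/τ) = 0.91 ⇒ t = −τ ln(1 − 0.91) = τ × 2.41.
t = 1.23×10^8 s = 3.89 years.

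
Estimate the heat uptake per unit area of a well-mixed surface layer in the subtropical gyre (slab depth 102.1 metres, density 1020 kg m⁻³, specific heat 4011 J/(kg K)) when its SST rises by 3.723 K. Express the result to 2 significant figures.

1.6×10^9

Areal heat capacity C = ρ c_p D = 1020 × 4011 × 102.1 = 4.18×10^8 J/(m^2 K).
ΔQ = C ΔT = 4.18×10^8 × 3.723 = 1.56×10^9 J/m².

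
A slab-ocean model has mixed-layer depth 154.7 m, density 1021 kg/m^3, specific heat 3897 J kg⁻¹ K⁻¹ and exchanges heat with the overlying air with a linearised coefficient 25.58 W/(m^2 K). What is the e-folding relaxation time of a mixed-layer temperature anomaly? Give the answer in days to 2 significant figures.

280 days

Areal heat capacity C = ρ c_p D = 1021 × 3897 × 154.7 = 6.16×10^8 J/(m^2 K).
Relaxation time τ = C / λ = 6.16×10^8 / 25.58 = 2.41×10^7 s.
In days: 2.41×10^7 s / (86400 s/day) = 279 days.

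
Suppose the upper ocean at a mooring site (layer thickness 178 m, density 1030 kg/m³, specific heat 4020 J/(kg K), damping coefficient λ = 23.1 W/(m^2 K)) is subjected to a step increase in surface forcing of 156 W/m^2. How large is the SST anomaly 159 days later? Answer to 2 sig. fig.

2.4 K

Areal heat capacity C = ρ c_p D = 1030 × 4020 × 178 = 7.37×10^8 J/(m^2 K).
τ = C / λ = 7.37×10^8 / 23.1 = 3.19×10^7 s.
Equilibrium anomaly ΔT_eq = F / λ = 156 / 23.1 = 6.75 K.
t = 159 days = 1.37×10^7 s, so t/τ = 0.431.
ΔT(t) = ΔT_eq (1 − e^(−t/τ)) = 6.75 × (1 − e^−0.431) = 2.36 K.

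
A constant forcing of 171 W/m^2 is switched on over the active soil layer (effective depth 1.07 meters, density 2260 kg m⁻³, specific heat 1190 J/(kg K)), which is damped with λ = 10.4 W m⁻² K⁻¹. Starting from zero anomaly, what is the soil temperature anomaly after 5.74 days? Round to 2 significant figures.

Areal heat capacity C = ρ c_p D = 2260 × 1190 × 1.07 = 2.88×10^6 J m⁻² K⁻¹.
τ = C / λ = 2.88×10^6 / 10.4 = 2.77×10^5 s.
Equilibrium anomaly ΔT_eq = F / λ = 171 / 10.4 = 16.4 K.
t = 5.74 days = 4.96×10^5 s, so t/τ = 1.79.
ΔT(t) = ΔT_eq (1 − e^(−t/τ)) = 16.4 × (1 − e^−1.79) = 13.7 K.

14 K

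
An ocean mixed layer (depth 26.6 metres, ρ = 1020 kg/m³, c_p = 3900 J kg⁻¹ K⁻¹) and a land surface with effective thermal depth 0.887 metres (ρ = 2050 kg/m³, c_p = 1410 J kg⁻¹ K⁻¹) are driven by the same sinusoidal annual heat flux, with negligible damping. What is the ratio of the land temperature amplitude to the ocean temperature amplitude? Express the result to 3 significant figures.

41.3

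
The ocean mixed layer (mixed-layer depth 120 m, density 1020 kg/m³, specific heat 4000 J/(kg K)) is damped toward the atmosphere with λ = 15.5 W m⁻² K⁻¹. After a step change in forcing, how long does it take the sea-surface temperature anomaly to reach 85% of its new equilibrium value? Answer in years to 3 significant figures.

Areal heat capacity C = ρ c_p D = 1020 × 4000 × 120 = 4.90×10^8 J m⁻² K⁻¹.
τ = C / λ = 4.90×10^8 / 15.5 = 3.16×10^7 s.
Fraction reached: 1 − e^(−t/τ) = 0.85 ⇒ t = −τ ln(1 − 0.85) = τ × 1.90.
t = 5.99×10^7 s = 1.90 years.

1.90 years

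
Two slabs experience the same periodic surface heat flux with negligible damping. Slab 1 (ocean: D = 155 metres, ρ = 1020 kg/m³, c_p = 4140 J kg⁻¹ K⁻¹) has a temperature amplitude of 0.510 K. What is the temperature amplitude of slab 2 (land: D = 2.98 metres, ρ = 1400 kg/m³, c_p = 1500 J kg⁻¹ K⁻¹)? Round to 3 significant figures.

53.3 K

C_ocean = 6.55×10^8 J/(m²·K); C_land = 6.26×10^6 J/(m²·K).
A ∝ 1/C ⇒ A_land = A_ocean × C_ocean/C_land = 0.510 × 105 = 53.3 K.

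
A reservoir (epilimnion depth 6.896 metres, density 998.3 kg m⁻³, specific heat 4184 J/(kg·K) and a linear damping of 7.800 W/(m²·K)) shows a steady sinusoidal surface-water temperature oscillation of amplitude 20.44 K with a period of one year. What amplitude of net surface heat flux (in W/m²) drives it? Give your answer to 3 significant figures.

Areal heat capacity C = ρ c_p D = 998.3 × 4184 × 6.896 = 2.88×10^7 J/(m^2 K).
ω = 2π / 3.15×10^7 s = 1.99×10^-7 s⁻¹.
√((Cω)² + λ²) = √((5.74)² + 7.800²) = 9.68 W/(m²·K).
F₀ = A × √((Cω)²+λ²) = 20.44 × 9.68 = 198 W/m².

198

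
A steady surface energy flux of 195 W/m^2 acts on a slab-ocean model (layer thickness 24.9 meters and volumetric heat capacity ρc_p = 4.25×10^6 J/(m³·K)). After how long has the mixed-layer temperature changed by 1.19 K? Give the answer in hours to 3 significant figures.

179 hours

Areal heat capacity C = ρc_p × D = 4.25×10^6 × 24.9 = 1.06×10^8 J/(m²·K).
Time required: Δt = C ΔT / F = 1.06×10^8 × 1.19 / 195 = 6.46×10^5 s.
In hours: 6.46×10^5 s / (3600 s/hour) = 179 hours.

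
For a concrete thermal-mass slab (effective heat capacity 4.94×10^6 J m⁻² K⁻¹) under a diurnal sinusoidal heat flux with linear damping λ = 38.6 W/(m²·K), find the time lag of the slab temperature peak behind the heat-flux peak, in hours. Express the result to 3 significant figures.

Areal heat capacity C = 4.94×10^6 J m⁻² K⁻¹ (given).
ω = 2π / 86400 s = 7.27×10^-5 s⁻¹.
Phase lag φ = arctan(Cω/λ) = arctan(359/38.6) = 1.46 rad.
Time lag = φ / ω = 1.46 / 7.27×10^-5 = 20100 s = 5.59 hours.

5.59 hours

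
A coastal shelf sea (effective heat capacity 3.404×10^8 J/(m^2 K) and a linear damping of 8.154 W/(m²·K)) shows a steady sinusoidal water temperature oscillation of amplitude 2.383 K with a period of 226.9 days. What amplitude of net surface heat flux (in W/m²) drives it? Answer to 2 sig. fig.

260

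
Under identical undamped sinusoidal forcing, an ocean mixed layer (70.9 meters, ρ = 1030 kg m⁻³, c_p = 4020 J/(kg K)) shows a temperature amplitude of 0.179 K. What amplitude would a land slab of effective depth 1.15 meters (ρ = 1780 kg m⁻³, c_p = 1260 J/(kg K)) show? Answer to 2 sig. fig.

20 K

C_ocean = 2.94×10^8 J/(m²·K); C_land = 2.58×10^6 J/(m²·K).
A ∝ 1/C ⇒ A_land = A_ocean × C_ocean/C_land = 0.179 × 114 = 20.4 K.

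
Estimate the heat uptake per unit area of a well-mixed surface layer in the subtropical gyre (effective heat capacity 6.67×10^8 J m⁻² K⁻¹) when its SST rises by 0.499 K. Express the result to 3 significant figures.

Areal heat capacity C = 6.67×10^8 J m⁻² K⁻¹ (given).
ΔQ = C ΔT = 6.67×10^8 × 0.499 = 3.33×10^8 J/m².

3.33×10^8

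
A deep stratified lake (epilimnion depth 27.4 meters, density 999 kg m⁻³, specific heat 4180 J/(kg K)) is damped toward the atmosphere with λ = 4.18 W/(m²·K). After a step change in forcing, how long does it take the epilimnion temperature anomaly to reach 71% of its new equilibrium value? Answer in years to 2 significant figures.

Areal heat capacity C = ρ c_p D = 999 × 4180 × 27.4 = 1.14×10^8 J m⁻² K⁻¹.
τ = C / λ = 1.14×10^8 / 4.18 = 2.74×10^7 s.
Fraction reached: 1 − e^(−t/τ) = 0.71 ⇒ t = −τ ln(1 − 0.71) = τ × 1.24.
t = 3.39×10^7 s = 1.07 years.

1.1 years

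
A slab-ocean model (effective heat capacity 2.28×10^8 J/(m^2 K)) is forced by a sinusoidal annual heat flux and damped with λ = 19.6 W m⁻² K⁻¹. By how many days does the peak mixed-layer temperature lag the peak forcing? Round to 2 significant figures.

68 days

Areal heat capacity C = 2.28×10^8 J/(m^2 K) (given).
ω = 2π / 3.15×10^7 s = 1.99×10^-7 s⁻¹.
Phase lag φ = arctan(Cω/λ) = arctan(45.4/19.6) = 1.16 rad.
Time lag = φ / ω = 1.16 / 1.99×10^-7 = 5.84×10^6 s = 67.6 days.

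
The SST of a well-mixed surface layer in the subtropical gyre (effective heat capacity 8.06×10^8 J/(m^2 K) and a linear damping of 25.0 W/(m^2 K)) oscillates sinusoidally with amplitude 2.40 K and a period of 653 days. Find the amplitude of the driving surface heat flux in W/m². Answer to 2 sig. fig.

220

Areal heat capacity C = 8.06×10^8 J/(m^2 K) (given).
ω = 2π / 5.64×10^7 s = 1.11×10^-7 s⁻¹.
√((Cω)² + λ²) = √((89.8)² + 25.0²) = 93.2 W/(m²·K).
F₀ = A × √((Cω)²+λ²) = 2.40 × 93.2 = 224 W/m².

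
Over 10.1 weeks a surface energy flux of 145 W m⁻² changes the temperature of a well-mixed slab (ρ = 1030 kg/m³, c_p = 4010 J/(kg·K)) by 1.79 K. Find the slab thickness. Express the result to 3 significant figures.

120 m

Heat input Q = F Δt = 145 × 6.11×10^6 s = 8.86×10^8 J/m².
Required areal heat capacity C = Q / ΔT = 4.95×10^8 J/(m²·K).
Depth D = C / (ρ c_p) = 4.95×10^8 / (1030 × 4010) = 120 m.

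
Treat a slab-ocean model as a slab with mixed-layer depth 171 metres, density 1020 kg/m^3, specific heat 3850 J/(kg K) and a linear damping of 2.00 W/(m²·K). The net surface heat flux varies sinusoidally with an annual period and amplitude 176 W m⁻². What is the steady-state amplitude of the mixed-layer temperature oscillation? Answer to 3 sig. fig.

1.32 K

Areal heat capacity C = ρ c_p D = 1020 × 3850 × 171 = 6.72×10^8 J/(m²·K).
Angular frequency ω = 2π / T = 2π / 3.15×10^7 s = 1.99×10^-7 s⁻¹.
√((Cω)² + λ²) = √((134)² + 2.00²) = 134 W/(m²·K).
Amplitude A = F₀ / √((Cω)²+λ²) = 176 / 134 = 1.32 K.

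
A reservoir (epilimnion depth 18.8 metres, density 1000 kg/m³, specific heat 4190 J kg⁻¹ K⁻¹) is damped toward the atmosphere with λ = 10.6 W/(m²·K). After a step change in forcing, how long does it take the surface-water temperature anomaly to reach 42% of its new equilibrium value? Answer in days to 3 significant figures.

46.9 days

Areal heat capacity C = ρ c_p D = 1000 × 4190 × 18.8 = 7.88×10^7 J/(m^2 K).
τ = C / λ = 7.88×10^7 / 10.6 = 7.43×10^6 s.
Fraction reached: 1 − e^(−t/τ) = 0.42 ⇒ t = −τ ln(1 − 0.42) = τ × 0.545.
t = 4.05×10^6 s = 46.9 days.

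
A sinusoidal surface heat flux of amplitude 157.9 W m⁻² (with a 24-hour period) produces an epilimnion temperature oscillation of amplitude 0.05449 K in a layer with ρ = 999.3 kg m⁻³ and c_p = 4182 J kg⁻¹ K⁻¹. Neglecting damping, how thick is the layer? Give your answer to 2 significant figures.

9.5 m

ω = 2π / 86400 s = 7.27×10^-5 s⁻¹.
Required C = F₀ / (A ω) = 157.9 / (0.05449 × 7.27×10^-5) = 3.98×10^7 J/(m²·K).
D = C / (ρ c_p) = 3.98×10^7 / (999.3 × 4182) = 9.53 m.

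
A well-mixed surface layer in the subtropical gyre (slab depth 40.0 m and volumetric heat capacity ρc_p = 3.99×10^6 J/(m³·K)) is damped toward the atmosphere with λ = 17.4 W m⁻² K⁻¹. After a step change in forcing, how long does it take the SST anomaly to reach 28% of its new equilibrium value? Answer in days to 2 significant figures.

Areal heat capacity C = ρc_p × D = 3.99×10^6 × 40.0 = 1.60×10^8 J/(m²·K).
τ = C / λ = 1.60×10^8 / 17.4 = 9.17×10^6 s.
Fraction reached: 1 − e^(−t/τ) = 0.28 ⇒ t = −τ ln(1 − 0.28) = τ × 0.329.
t = 3.01×10^6 s = 34.9 days.

35 days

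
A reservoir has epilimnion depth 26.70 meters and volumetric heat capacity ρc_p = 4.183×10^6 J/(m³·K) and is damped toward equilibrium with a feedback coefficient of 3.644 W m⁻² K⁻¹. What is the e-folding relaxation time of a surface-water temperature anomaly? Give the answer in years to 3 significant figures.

0.971 years

Areal heat capacity C = ρc_p × D = 4.183×10^6 × 26.70 = 1.12×10^8 J/(m^2 K).
Relaxation time τ = C / λ = 1.12×10^8 / 3.644 = 3.06×10^7 s.
In years: 3.06×10^7 s / (3.156×10^7 s/year) = 0.971 years.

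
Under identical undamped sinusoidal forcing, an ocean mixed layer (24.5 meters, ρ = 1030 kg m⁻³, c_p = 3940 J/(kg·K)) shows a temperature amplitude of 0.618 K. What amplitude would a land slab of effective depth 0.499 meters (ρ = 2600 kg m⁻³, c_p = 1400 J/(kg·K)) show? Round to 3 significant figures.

C_ocean = 9.94×10^7 J/(m²·K); C_land = 1.82×10^6 J/(m²·K).
A ∝ 1/C ⇒ A_land = A_ocean × C_ocean/C_land = 0.618 × 54.7 = 33.8 K.

33.8 K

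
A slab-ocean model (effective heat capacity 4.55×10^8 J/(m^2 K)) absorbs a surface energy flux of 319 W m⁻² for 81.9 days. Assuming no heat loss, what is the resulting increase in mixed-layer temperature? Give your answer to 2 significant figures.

5.0 K

Areal heat capacity C = 4.55×10^8 J/(m^2 K) (given).
Net heat input Q = F Δt = 319 × (81.9 days × 86400 s/day) = 2.26×10^9 J/m².
ΔT = Q / C = 2.26×10^9 / 4.55×10^8 = 4.96 K.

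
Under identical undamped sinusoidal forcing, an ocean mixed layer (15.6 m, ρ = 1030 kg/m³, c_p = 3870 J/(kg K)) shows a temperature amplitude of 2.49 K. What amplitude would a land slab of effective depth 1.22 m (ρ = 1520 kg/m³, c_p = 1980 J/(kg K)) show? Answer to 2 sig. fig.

42 K

C_ocean = 6.22×10^7 J/(m²·K); C_land = 3.67×10^6 J/(m²·K).
A ∝ 1/C ⇒ A_land = A_ocean × C_ocean/C_land = 2.49 × 16.9 = 42.2 K.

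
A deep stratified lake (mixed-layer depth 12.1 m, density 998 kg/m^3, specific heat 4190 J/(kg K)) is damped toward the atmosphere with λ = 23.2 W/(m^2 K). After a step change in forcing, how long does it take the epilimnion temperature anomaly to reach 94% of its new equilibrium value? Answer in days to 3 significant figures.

71.0 days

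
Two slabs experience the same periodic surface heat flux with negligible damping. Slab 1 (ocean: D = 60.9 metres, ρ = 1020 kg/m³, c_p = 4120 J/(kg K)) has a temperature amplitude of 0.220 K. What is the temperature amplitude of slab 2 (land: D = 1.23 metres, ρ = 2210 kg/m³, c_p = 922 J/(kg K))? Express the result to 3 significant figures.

C_ocean = 2.56×10^8 J/(m²·K); C_land = 2.51×10^6 J/(m²·K).
A ∝ 1/C ⇒ A_land = A_ocean × C_ocean/C_land = 0.220 × 102 = 22.5 K.

22.5 K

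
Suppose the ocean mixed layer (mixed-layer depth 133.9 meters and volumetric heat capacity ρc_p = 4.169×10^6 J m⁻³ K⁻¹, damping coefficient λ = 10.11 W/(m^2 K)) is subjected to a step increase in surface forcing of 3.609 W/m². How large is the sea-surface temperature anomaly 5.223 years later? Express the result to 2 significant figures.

Areal heat capacity C = ρc_p × D = 4.169×10^6 × 133.9 = 5.58×10^8 J/(m²·K).
τ = C / λ = 5.58×10^8 / 10.11 = 5.52×10^7 s.
Equilibrium anomaly ΔT_eq = F / λ = 3.609 / 10.11 = 0.357 K.
t = 5.223 years = 1.65×10^8 s, so t/τ = 2.99.
ΔT(t) = ΔT_eq (1 − e^(−t/τ)) = 0.357 × (1 − e^−2.99) = 0.339 K.

0.34 K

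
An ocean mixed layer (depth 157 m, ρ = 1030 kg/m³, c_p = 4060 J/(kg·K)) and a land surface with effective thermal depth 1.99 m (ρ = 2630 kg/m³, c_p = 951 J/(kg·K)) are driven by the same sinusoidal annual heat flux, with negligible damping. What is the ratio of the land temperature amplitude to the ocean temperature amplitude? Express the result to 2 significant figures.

130

C_ocean = 1030 × 4060 × 157 = 6.57×10^8 J/(m²·K).
C_land = 2630 × 951 × 1.99 = 4.98×10^6 J/(m²·K).
Undamped amplitude ∝ 1/C, so A_land/A_ocean = C_ocean/C_land = 132.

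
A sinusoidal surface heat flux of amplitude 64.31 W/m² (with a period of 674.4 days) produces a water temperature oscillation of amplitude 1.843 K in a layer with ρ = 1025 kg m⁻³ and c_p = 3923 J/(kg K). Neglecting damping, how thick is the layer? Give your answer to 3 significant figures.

80.5 m

ω = 2π / 5.83×10^7 s = 1.08×10^-7 s⁻¹.
Required C = F₀ / (A ω) = 64.31 / (1.843 × 1.08×10^-7) = 3.24×10^8 J/(m²·K).
D = C / (ρ c_p) = 3.24×10^8 / (1025 × 3923) = 80.5 m.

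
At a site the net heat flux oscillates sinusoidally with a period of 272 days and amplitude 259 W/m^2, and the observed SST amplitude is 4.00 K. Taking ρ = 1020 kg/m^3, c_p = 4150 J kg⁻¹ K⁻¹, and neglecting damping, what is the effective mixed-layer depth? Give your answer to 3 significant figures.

ω = 2π / 2.35×10^7 s = 2.67×10^-7 s⁻¹.
Required C = F₀ / (A ω) = 259 / (4.00 × 2.67×10^-7) = 2.42×10^8 J/(m²·K).
D = C / (ρ c_p) = 2.42×10^8 / (1020 × 4150) = 57.2 m.

57.2 m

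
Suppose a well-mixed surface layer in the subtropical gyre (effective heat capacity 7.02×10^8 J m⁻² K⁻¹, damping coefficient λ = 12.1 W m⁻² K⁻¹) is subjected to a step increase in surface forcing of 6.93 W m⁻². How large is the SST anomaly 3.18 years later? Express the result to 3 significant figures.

0.471 K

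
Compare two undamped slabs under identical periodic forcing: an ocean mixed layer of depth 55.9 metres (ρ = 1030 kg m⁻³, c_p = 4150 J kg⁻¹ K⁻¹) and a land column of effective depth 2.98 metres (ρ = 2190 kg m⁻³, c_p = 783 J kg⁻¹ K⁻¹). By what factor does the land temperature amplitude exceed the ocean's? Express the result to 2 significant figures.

C_ocean = 1030 × 4150 × 55.9 = 2.39×10^8 J/(m²·K).
C_land = 2190 × 783 × 2.98 = 5.11×10^6 J/(m²·K).
Undamped amplitude ∝ 1/C, so A_land/A_ocean = C_ocean/C_land = 46.8.

47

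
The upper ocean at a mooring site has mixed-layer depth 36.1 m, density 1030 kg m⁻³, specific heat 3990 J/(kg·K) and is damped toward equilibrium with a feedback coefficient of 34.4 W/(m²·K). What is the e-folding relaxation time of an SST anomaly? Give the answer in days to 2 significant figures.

Areal heat capacity C = ρ c_p D = 1030 × 3990 × 36.1 = 1.48×10^8 J m⁻² K⁻¹.
Relaxation time τ = C / λ = 1.48×10^8 / 34.4 = 4.31×10^6 s.
In days: 4.31×10^6 s / (86400 s/day) = 49.9 days.

50 days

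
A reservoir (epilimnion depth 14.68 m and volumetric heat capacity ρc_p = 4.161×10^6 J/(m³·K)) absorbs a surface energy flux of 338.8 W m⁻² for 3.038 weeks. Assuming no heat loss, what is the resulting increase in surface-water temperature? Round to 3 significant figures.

10.2 K

Areal heat capacity C = ρc_p × D = 4.161×10^6 × 14.68 = 6.11×10^7 J/(m^2 K).
Net heat input Q = F Δt = 338.8 × (3.038 weeks × 6.048×10^5 s/week) = 6.23×10^8 J/m².
ΔT = Q / C = 6.23×10^8 / 6.11×10^7 = 10.2 K.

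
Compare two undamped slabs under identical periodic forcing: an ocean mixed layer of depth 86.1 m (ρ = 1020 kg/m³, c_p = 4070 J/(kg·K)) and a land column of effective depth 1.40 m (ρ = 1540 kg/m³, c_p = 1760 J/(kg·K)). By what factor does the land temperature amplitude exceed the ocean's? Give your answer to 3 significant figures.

94.2

C_ocean = 1020 × 4070 × 86.1 = 3.57×10^8 J/(m²·K).
C_land = 1540 × 1760 × 1.40 = 3.79×10^6 J/(m²·K).
Undamped amplitude ∝ 1/C, so A_land/A_ocean = C_ocean/C_land = 94.2.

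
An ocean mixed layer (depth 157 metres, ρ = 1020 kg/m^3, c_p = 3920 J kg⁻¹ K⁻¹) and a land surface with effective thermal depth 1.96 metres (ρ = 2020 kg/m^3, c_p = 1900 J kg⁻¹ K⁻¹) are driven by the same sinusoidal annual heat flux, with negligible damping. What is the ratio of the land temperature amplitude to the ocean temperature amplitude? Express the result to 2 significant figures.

83

C_ocean = 1020 × 3920 × 157 = 6.28×10^8 J/(m²·K).
C_land = 2020 × 1900 × 1.96 = 7.52×10^6 J/(m²·K).
Undamped amplitude ∝ 1/C, so A_land/A_ocean = C_ocean/C_land = 83.4.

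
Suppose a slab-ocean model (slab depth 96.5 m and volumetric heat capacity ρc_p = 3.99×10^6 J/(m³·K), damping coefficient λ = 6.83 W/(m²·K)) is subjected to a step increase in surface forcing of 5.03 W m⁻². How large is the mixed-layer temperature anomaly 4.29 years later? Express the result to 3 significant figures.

Areal heat capacity C = ρc_p × D = 3.99×10^6 × 96.5 = 3.85×10^8 J/(m²·K).
τ = C / λ = 3.85×10^8 / 6.83 = 5.64×10^7 s.
Equilibrium anomaly ΔT_eq = F / λ = 5.03 / 6.83 = 0.736 K.
t = 4.29 years = 1.35×10^8 s, so t/τ = 2.40.
ΔT(t) = ΔT_eq (1 − e^(−t/τ)) = 0.736 × (1 − e^−2.40) = 0.670 K.

0.670 K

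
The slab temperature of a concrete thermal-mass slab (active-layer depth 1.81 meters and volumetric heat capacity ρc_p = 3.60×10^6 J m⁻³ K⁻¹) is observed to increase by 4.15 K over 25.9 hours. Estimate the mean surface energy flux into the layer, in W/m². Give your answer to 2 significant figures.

290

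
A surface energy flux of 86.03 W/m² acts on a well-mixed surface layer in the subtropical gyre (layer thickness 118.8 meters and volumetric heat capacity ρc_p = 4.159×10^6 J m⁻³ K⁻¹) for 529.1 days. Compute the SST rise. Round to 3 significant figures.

Areal heat capacity C = ρc_p × D = 4.159×10^6 × 118.8 = 4.94×10^8 J/(m²·K).
Net heat input Q = F Δt = 86.03 × (529.1 days × 86400 s/day) = 3.93×10^9 J/m².
ΔT = Q / C = 3.93×10^9 / 4.94×10^8 = 7.96 K.

7.96 K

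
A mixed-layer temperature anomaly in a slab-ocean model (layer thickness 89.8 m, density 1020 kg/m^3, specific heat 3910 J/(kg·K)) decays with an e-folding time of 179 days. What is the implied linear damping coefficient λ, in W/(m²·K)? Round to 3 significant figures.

Areal heat capacity C = ρ c_p D = 1020 × 3910 × 89.8 = 3.58×10^8 J/(m^2 K).
τ = 179 days = 1.55×10^7 s.
λ = C / τ = 3.58×10^8 / 1.55×10^7 = 23.2 W/(m²·K).

23.2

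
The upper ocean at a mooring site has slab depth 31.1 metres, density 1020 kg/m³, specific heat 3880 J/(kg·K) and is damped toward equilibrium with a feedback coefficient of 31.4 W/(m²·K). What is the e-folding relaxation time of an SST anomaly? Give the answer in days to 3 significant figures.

Areal heat capacity C = ρ c_p D = 1020 × 3880 × 31.1 = 1.23×10^8 J m⁻² K⁻¹.
Relaxation time τ = C / λ = 1.23×10^8 / 31.4 = 3.92×10^6 s.
In days: 3.92×10^6 s / (86400 s/day) = 45.4 days.

45.4 days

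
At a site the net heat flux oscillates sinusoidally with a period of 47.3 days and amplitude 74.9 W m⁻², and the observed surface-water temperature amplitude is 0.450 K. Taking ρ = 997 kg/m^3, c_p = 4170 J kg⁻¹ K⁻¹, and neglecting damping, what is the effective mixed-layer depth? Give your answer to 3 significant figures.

26.0 m

ω = 2π / 4.09×10^6 s = 1.54×10^-6 s⁻¹.
Required C = F₀ / (A ω) = 74.9 / (0.450 × 1.54×10^-6) = 1.08×10^8 J/(m²·K).
D = C / (ρ c_p) = 1.08×10^8 / (997 × 4170) = 26.0 m.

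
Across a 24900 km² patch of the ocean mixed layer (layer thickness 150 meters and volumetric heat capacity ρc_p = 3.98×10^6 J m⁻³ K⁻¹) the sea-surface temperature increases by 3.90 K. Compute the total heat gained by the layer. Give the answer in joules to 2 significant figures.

5.8×10^19 J

Areal heat capacity C = ρc_p × D = 3.98×10^6 × 150 = 5.97×10^8 J/(m²·K).
Heat per unit area: q = C ΔT = 5.97×10^8 × 3.90 = 2.33×10^9 J/m².
Total heat: Q = q × A = 2.33×10^9 × (24900 × 10⁶ m²) = 5.80×10^19 J.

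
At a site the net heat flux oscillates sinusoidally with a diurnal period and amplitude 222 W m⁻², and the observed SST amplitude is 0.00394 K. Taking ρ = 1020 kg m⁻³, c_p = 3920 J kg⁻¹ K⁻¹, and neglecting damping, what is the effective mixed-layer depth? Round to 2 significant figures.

190 m

ω = 2π / 86400 s = 7.27×10^-5 s⁻¹.
Required C = F₀ / (A ω) = 222 / (0.00394 × 7.27×10^-5) = 7.75×10^8 J/(m²·K).
D = C / (ρ c_p) = 7.75×10^8 / (1020 × 3920) = 194 m.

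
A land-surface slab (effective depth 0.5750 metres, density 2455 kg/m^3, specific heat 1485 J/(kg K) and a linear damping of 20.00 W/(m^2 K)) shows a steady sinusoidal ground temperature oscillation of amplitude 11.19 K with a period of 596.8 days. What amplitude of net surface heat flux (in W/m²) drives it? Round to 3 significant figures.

224

Areal heat capacity C = ρ c_p D = 2455 × 1485 × 0.5750 = 2.10×10^6 J/(m²·K).
ω = 2π / 5.16×10^7 s = 1.22×10^-7 s⁻¹.
√((Cω)² + λ²) = √((0.255)² + 20.00²) = 20.0 W/(m²·K).
F₀ = A × √((Cω)²+λ²) = 11.19 × 20.0 = 224 W/m².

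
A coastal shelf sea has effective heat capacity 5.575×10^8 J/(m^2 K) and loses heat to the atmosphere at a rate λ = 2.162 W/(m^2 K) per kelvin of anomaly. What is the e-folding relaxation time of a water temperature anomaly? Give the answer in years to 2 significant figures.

Areal heat capacity C = 5.575×10^8 J/(m^2 K) (given).
Relaxation time τ = C / λ = 5.58×10^8 / 2.162 = 2.58×10^8 s.
In years: 2.58×10^8 s / (3.156×10^7 s/year) = 8.17 years.

8.2 years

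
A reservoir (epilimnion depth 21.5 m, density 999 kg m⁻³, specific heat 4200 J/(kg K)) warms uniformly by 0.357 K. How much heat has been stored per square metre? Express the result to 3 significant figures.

3.22×10^7

Areal heat capacity C = ρ c_p D = 999 × 4200 × 21.5 = 9.02×10^7 J/(m^2 K).
ΔQ = C ΔT = 9.02×10^7 × 0.357 = 3.22×10^7 J/m².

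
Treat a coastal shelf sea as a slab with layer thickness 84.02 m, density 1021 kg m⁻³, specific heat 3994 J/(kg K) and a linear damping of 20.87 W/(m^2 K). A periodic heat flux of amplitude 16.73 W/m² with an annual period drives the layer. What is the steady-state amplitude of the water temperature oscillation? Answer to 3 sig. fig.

Areal heat capacity C = ρ c_p D = 1021 × 3994 × 84.02 = 3.43×10^8 J/(m²·K).
Angular frequency ω = 2π / T = 2π / 3.15×10^7 s = 1.99×10^-7 s⁻¹.
√((Cω)² + λ²) = √((68.3)² + 20.87²) = 71.4 W/(m²·K).
Amplitude A = F₀ / √((Cω)²+λ²) = 16.73 / 71.4 = 0.234 K.

0.234 K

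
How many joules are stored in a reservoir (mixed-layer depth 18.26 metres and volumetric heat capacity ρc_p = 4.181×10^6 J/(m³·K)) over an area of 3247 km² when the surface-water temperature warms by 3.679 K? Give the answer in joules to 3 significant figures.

9.12×10^17 J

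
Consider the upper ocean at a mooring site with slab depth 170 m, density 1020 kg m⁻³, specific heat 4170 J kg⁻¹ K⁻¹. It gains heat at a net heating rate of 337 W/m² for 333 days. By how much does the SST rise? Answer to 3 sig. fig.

13.4 K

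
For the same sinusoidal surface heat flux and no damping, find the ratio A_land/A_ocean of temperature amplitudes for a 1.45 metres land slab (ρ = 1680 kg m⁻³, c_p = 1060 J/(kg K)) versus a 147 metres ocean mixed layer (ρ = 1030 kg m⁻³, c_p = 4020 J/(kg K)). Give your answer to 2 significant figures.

240

C_ocean = 1030 × 4020 × 147 = 6.09×10^8 J/(m²·K).
C_land = 1680 × 1060 × 1.45 = 2.58×10^6 J/(m²·K).
Undamped amplitude ∝ 1/C, so A_land/A_ocean = C_ocean/C_land = 236.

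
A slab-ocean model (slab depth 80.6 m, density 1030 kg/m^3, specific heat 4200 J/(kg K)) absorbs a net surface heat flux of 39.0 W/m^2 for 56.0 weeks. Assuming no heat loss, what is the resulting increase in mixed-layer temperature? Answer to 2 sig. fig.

Areal heat capacity C = ρ c_p D = 1030 × 4200 × 80.6 = 3.49×10^8 J/(m^2 K).
Net heat input Q = F Δt = 39.0 × (56.0 weeks × 6.048×10^5 s/week) = 1.32×10^9 J/m².
ΔT = Q / C = 1.32×10^9 / 3.49×10^8 = 3.79 K.

3.8 K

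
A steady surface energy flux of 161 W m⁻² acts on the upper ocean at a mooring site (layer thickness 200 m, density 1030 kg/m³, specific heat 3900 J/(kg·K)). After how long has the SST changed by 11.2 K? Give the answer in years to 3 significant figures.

1.77 years

Areal heat capacity C = ρ c_p D = 1030 × 3900 × 200 = 8.03×10^8 J m⁻² K⁻¹.
Time required: Δt = C ΔT / F = 8.03×10^8 × 11.2 / 161 = 5.59×10^7 s.
In years: 5.59×10^7 s / (3.156×10^7 s/year) = 1.77 years.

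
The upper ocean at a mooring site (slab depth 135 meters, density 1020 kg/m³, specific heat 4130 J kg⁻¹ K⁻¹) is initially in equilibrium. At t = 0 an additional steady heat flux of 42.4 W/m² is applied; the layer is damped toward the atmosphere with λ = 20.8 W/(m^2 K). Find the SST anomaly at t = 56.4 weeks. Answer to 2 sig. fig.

1.5 K

Areal heat capacity C = ρ c_p D = 1020 × 4130 × 135 = 5.69×10^8 J m⁻² K⁻¹.
τ = C / λ = 5.69×10^8 / 20.8 = 2.73×10^7 s.
Equilibrium anomaly ΔT_eq = F / λ = 42.4 / 20.8 = 2.04 K.
t = 56.4 weeks = 3.41×10^7 s, so t/τ = 1.25.
ΔT(t) = ΔT_eq (1 − e^(−t/τ)) = 2.04 × (1 − e^−1.25) = 1.45 K.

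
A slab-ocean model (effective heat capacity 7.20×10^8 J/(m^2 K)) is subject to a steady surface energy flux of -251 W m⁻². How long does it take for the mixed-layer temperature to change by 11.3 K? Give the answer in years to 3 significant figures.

1.03 years

Areal heat capacity C = 7.20×10^8 J/(m^2 K) (given).
Time required: Δt = C ΔT / F = 7.20×10^8 × -11.3 / -251 = 3.24×10^7 s.
In years: 3.24×10^7 s / (3.156×10^7 s/year) = 1.03 years.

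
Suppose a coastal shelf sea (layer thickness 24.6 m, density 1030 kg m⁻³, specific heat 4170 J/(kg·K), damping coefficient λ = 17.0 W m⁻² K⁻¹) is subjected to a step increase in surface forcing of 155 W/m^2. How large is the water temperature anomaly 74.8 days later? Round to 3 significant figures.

Areal heat capacity C = ρ c_p D = 1030 × 4170 × 24.6 = 1.06×10^8 J/(m^2 K).
τ = C / λ = 1.06×10^8 / 17.0 = 6.22×10^6 s.
Equilibrium anomaly ΔT_eq = F / λ = 155 / 17.0 = 9.12 K.
t = 74.8 days = 6.46×10^6 s, so t/τ = 1.04.
ΔT(t) = ΔT_eq (1 − e^(−t/τ)) = 9.12 × (1 − e^−1.04) = 5.89 K.

5.89 K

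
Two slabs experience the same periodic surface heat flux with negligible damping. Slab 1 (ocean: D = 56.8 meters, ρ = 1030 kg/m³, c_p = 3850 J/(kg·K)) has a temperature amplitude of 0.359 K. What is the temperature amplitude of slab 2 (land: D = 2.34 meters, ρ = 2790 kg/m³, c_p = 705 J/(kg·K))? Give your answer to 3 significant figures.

C_ocean = 2.25×10^8 J/(m²·K); C_land = 4.60×10^6 J/(m²·K).
A ∝ 1/C ⇒ A_land = A_ocean × C_ocean/C_land = 0.359 × 48.9 = 17.6 K.

17.6 K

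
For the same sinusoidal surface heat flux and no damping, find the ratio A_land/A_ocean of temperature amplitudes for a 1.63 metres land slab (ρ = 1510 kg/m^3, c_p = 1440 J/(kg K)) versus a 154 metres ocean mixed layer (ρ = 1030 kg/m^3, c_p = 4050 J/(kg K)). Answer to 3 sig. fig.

181

C_ocean = 1030 × 4050 × 154 = 6.42×10^8 J/(m²·K).
C_land = 1510 × 1440 × 1.63 = 3.54×10^6 J/(m²·K).
Undamped amplitude ∝ 1/C, so A_land/A_ocean = C_ocean/C_land = 181.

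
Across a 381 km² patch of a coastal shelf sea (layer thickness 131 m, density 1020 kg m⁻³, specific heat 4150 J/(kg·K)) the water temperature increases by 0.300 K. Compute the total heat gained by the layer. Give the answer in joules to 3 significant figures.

Areal heat capacity C = ρ c_p D = 1020 × 4150 × 131 = 5.55×10^8 J m⁻² K⁻¹.
Heat per unit area: q = C ΔT = 5.55×10^8 × 0.300 = 1.66×10^8 J/m².
Total heat: Q = q × A = 1.66×10^8 × (381 × 10⁶ m²) = 6.34×10^16 J.

6.34×10^16 J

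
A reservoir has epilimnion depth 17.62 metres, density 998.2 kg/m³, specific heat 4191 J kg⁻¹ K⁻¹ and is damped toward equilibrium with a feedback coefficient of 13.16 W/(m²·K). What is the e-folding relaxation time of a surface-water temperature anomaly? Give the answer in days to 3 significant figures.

64.8 days

Areal heat capacity C = ρ c_p D = 998.2 × 4191 × 17.62 = 7.37×10^7 J m⁻² K⁻¹.
Relaxation time τ = C / λ = 7.37×10^7 / 13.16 = 5.60×10^6 s.
In days: 5.60×10^6 s / (86400 s/day) = 64.8 days.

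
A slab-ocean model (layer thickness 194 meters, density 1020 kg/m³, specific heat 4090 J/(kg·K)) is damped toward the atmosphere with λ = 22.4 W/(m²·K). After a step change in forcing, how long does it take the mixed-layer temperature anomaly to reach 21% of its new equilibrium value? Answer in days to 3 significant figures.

Areal heat capacity C = ρ c_p D = 1020 × 4090 × 194 = 8.09×10^8 J m⁻² K⁻¹.
τ = C / λ = 8.09×10^8 / 22.4 = 3.61×10^7 s.
Fraction reached: 1 − e^(−t/τ) = 0.21 ⇒ t = −τ ln(1 − 0.21) = τ × 0.236.
t = 8.52×10^6 s = 98.6 days.

98.6 days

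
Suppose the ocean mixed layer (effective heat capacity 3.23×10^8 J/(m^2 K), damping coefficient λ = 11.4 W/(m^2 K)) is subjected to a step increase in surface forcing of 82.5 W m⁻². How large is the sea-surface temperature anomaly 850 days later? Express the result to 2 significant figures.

6.7 K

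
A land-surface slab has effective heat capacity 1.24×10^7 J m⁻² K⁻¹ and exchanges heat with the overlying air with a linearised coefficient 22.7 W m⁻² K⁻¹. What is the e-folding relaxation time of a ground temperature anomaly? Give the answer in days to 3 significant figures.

Areal heat capacity C = 1.24×10^7 J m⁻² K⁻¹ (given).
Relaxation time τ = C / λ = 1.24×10^7 / 22.7 = 5.46×10^5 s.
In days: 5.46×10^5 s / (86400 s/day) = 6.32 days.

6.32 days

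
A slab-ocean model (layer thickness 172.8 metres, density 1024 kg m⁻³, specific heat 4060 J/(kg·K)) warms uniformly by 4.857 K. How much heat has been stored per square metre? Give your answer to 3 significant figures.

3.49×10^9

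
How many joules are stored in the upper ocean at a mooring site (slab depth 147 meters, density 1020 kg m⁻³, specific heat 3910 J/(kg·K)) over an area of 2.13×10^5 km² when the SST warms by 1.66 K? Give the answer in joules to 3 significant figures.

2.07×10^20 J

Areal heat capacity C = ρ c_p D = 1020 × 3910 × 147 = 5.86×10^8 J/(m²·K).
Heat per unit area: q = C ΔT = 5.86×10^8 × 1.66 = 9.73×10^8 J/m².
Total heat: Q = q × A = 9.73×10^8 × (2.13×10^5 × 10⁶ m²) = 2.07×10^20 J.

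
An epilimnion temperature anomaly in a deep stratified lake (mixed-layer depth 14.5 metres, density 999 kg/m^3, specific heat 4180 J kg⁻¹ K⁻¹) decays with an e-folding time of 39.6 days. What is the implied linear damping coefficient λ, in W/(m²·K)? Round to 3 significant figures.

Areal heat capacity C = ρ c_p D = 999 × 4180 × 14.5 = 6.05×10^7 J/(m^2 K).
τ = 39.6 days = 3.42×10^6 s.
λ = C / τ = 6.05×10^7 / 3.42×10^6 = 17.7 W/(m²·K).

17.7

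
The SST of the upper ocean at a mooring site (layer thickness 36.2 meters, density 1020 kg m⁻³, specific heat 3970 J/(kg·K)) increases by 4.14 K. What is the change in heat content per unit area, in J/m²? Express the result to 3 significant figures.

6.07×10^8

Areal heat capacity C = ρ c_p D = 1020 × 3970 × 36.2 = 1.47×10^8 J m⁻² K⁻¹.
ΔQ = C ΔT = 1.47×10^8 × 4.14 = 6.07×10^8 J/m².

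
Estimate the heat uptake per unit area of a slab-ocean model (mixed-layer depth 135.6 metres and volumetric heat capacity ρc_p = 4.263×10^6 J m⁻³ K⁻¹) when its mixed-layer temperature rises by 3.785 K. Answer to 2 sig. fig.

Areal heat capacity C = ρc_p × D = 4.263×10^6 × 135.6 = 5.78×10^8 J m⁻² K⁻¹.
ΔQ = C ΔT = 5.78×10^8 × 3.785 = 2.19×10^9 J/m².

2.2×10^9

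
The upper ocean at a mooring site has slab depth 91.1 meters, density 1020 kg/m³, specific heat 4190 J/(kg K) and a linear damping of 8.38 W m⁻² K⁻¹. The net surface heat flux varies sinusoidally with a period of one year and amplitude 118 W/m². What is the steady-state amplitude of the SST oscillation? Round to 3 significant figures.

Areal heat capacity C = ρ c_p D = 1020 × 4190 × 91.1 = 3.89×10^8 J m⁻² K⁻¹.
Angular frequency ω = 2π / T = 2π / 3.15×10^7 s = 1.99×10^-7 s⁻¹.
√((Cω)² + λ²) = √((77.6)² + 8.38²) = 78.0 W/(m²·K).
Amplitude A = F₀ / √((Cω)²+λ²) = 118 / 78.0 = 1.51 K.

1.51 K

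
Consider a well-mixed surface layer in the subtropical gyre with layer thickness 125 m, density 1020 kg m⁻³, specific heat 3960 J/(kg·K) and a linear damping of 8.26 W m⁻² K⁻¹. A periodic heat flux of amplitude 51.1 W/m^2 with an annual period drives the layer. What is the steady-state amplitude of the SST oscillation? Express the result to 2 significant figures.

0.51 K

Areal heat capacity C = ρ c_p D = 1020 × 3960 × 125 = 5.05×10^8 J/(m²·K).
Angular frequency ω = 2π / T = 2π / 3.15×10^7 s = 1.99×10^-7 s⁻¹.
√((Cω)² + λ²) = √((101)² + 8.26²) = 101 W/(m²·K).
Amplitude A = F₀ / √((Cω)²+λ²) = 51.1 / 101 = 0.506 K.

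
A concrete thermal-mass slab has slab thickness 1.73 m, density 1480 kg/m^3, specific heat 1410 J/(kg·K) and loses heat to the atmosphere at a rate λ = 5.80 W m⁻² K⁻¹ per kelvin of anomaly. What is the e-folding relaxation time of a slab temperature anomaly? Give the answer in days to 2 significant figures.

7.2 days

Areal heat capacity C = ρ c_p D = 1480 × 1410 × 1.73 = 3.61×10^6 J m⁻² K⁻¹.
Relaxation time τ = C / λ = 3.61×10^6 / 5.80 = 6.22×10^5 s.
In days: 6.22×10^5 s / (86400 s/day) = 7.20 days.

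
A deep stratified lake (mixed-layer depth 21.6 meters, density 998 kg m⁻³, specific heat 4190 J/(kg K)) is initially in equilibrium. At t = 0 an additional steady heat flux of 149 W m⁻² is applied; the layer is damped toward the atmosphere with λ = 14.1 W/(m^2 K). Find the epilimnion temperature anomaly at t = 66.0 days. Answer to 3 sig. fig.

6.23 K

Areal heat capacity C = ρ c_p D = 998 × 4190 × 21.6 = 9.03×10^7 J m⁻² K⁻¹.
τ = C / λ = 9.03×10^7 / 14.1 = 6.41×10^6 s.
Equilibrium anomaly ΔT_eq = F / λ = 149 / 14.1 = 10.6 K.
t = 66.0 days = 5.70×10^6 s, so t/τ = 0.890.
ΔT(t) = ΔT_eq (1 − e^(−t/τ)) = 10.6 × (1 − e^−0.890) = 6.23 K.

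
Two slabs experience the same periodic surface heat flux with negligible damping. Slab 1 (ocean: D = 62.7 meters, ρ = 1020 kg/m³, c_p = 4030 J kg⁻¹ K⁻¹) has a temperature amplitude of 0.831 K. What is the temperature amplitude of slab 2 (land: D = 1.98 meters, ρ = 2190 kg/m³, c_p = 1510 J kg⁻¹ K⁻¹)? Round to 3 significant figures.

C_ocean = 2.58×10^8 J/(m²·K); C_land = 6.55×10^6 J/(m²·K).
A ∝ 1/C ⇒ A_land = A_ocean × C_ocean/C_land = 0.831 × 39.4 = 32.7 K.

32.7 K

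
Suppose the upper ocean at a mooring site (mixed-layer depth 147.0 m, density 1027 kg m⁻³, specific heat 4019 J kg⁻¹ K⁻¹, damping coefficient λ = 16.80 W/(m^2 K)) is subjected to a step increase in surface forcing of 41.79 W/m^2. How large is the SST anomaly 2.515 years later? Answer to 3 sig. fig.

2.21 K

Areal heat capacity C = ρ c_p D = 1027 × 4019 × 147.0 = 6.07×10^8 J m⁻² K⁻¹.
τ = C / λ = 6.07×10^8 / 16.80 = 3.61×10^7 s.
Equilibrium anomaly ΔT_eq = F / λ = 41.79 / 16.80 = 2.49 K.
t = 2.515 years = 7.94×10^7 s, so t/τ = 2.20.
ΔT(t) = ΔT_eq (1 − e^(−t/τ)) = 2.49 × (1 − e^−2.20) = 2.21 K.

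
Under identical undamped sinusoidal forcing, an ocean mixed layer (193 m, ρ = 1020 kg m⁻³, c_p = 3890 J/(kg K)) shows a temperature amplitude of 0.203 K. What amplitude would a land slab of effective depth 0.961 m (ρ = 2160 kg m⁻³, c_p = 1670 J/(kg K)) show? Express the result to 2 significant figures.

45 K

C_ocean = 7.66×10^8 J/(m²·K); C_land = 3.47×10^6 J/(m²·K).
A ∝ 1/C ⇒ A_land = A_ocean × C_ocean/C_land = 0.203 × 221 = 44.8 K.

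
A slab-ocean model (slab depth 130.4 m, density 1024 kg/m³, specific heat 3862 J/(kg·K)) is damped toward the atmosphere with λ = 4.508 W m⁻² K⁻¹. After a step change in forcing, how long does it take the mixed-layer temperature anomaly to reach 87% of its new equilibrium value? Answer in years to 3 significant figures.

7.40 years

Areal heat capacity C = ρ c_p D = 1024 × 3862 × 130.4 = 5.16×10^8 J/(m^2 K).
τ = C / λ = 5.16×10^8 / 4.508 = 1.14×10^8 s.
Fraction reached: 1 − e^(−t/τ) = 0.87 ⇒ t = −τ ln(1 − 0.87) = τ × 2.04.
t = 2.33×10^8 s = 7.40 years.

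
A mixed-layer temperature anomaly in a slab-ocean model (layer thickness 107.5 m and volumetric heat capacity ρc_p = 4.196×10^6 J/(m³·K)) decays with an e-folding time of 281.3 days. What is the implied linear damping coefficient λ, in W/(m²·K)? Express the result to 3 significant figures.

Areal heat capacity C = ρc_p × D = 4.196×10^6 × 107.5 = 4.51×10^8 J m⁻² K⁻¹.
τ = 281.3 days = 2.43×10^7 s.
λ = C / τ = 4.51×10^8 / 2.43×10^7 = 18.6 W/(m²·K).

18.6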